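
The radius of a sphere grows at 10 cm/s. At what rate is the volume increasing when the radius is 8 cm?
2560π cm³/s

V = (4/3)πr³
dV/dt = dV/dr · dr/dt = 4πr² · 10
At r = 8: dV/dt = 2560π cm³/s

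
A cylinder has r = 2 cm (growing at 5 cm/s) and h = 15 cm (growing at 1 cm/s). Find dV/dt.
304π cm³/s

V = πr²h
dV/dt = 2πrh·dr/dt + πr²·dh/dt
= 2π(2)(15)(5) + π(2)²(1)
= 304π cm³/s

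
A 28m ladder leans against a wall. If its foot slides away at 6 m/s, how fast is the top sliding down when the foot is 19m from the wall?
38√47/47 ≈ 5.543 m/s

x² + y² = 28²
2x·dx/dt + 2y·dy/dt = 0
dy/dt = -x/y · dx/dt = -19/(3√47) · 6 = -38√47/47 m/s
The top is descending at 38√47/47 ≈ 5.543 m/s.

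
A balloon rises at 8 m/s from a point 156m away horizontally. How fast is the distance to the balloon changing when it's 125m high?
1000√39961/39961 ≈ 5.002 m/s

z² = 156² + y²
z = √(156² + 125²) = √39961
dz/dt = y/z · dy/dt = 125/√39961 · 8 = 1000√39961/39961 ≈ 5.002 m/s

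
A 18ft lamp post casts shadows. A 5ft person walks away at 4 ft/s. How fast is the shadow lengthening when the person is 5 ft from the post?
20/13 ft/s

By similar triangles: 18/(x+s) = 5/s
Solving: s = 5x/13
ds/dt = 5/13 · dx/dt = 5/13 · 4 = 20/13 ft/s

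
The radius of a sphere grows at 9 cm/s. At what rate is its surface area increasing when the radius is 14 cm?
1008π cm²/s

S = 4πr²
dS/dt = dS/dr · dr/dt = 8πr · 9
At r = 14: dS/dt = 1008π cm²/s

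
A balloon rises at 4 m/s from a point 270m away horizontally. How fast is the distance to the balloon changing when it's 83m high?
332√79789/79789 ≈ 1.175 m/s

z² = 270² + y²
z = √(270² + 83²) = √79789
dz/dt = y/z · dy/dt = 83/√79789 · 4 = 332√79789/79789 ≈ 1.175 m/s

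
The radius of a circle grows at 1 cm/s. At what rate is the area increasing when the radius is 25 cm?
50π cm²/s

A = πr²
dA/dt = 2πr · dr/dt = 2π(25)(1) = 50π cm²/s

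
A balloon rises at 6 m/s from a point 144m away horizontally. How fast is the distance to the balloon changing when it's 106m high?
318√7993/7993 ≈ 3.557 m/s

z² = 144² + y²
z = √(144² + 106²) = 2√7993
dz/dt = y/z · dy/dt = 106/(2√7993) · 6 = 318√7993/7993 ≈ 3.557 m/s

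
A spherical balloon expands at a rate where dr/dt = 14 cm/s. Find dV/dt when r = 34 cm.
64736π cm³/s

V = (4/3)πr³
dV/dt = dV/dr · dr/dt = 4πr² · 14
At r = 34: dV/dt = 64736π cm³/s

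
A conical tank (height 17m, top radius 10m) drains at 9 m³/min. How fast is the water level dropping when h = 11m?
2601/(12100π) ≈ 0.06842 m/min

r/h = 10/17, so r = (10/17)h
V = (1/3)πr²h = (1/3)π((10/17)h)²h = (100/867)πh³
dV/dh = (100/289)πh²
dh/dt = (dV/dt)/(dV/dh) = -9/((100/289)π·11²) = -2601/(12100π) m/min
The level is dropping at 2601/(12100π) ≈ 0.06842 m/min.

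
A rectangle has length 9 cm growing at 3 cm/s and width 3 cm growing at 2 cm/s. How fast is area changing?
27 cm²/s

A = lw
dA/dt = w·dl/dt + l·dw/dt = 3·3 + 9·2 = 27 cm²/s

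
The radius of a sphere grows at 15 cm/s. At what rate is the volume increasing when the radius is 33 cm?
65340π cm³/s

V = (4/3)πr³
dV/dt = dV/dr · dr/dt = 4πr² · 15
At r = 33: dV/dt = 65340π cm³/s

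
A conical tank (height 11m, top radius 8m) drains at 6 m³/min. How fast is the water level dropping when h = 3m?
121/(96π) ≈ 0.4012 m/min

r/h = 8/11, so r = (8/11)h
V = (1/3)πr²h = (1/3)π((8/11)h)²h = (64/363)πh³
dV/dh = (64/121)πh²
dh/dt = (dV/dt)/(dV/dh) = -6/((64/121)π·3²) = -121/(96π) m/min
The level is dropping at 121/(96π) ≈ 0.4012 m/min.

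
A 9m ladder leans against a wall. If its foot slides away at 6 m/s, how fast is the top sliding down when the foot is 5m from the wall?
15√14/14 ≈ 4.009 m/s

x² + y² = 9²
2x·dx/dt + 2y·dy/dt = 0
dy/dt = -x/y · dx/dt = -5/(2√14) · 6 = -15√14/14 m/s
The top is descending at 15√14/14 ≈ 4.009 m/s.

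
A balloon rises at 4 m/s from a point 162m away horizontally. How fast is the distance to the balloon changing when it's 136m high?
272√11185/11185 ≈ 2.572 m/s

z² = 162² + y²
z = √(162² + 136²) = 2√11185
dz/dt = y/z · dy/dt = 136/(2√11185) · 4 = 272√11185/11185 ≈ 2.572 m/s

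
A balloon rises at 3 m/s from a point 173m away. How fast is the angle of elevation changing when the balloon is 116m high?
0.011963 rad/s

tan(θ) = y/173
sec²(θ) · dθ/dt = (1/173) · dy/dt
dθ/dt = cos²(θ)/173 · 3 = 173/(173² + 116²) · 3
dθ/dt = 0.011963 rad/s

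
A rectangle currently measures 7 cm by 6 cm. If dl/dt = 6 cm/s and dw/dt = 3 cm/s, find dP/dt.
18 cm/s

P = 2(l + w)
dP/dt = 2(dl/dt + dw/dt) = 2(6 + 3) = 18 cm/s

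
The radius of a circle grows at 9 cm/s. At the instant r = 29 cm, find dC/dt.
18π cm/s

C = 2πr
dC/dt = 2π · dr/dt = 2π · 9 = 18π cm/s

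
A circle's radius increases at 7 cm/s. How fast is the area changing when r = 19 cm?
266π cm²/s

A = πr²
dA/dt = 2πr · dr/dt = 2π(19)(7) = 266π cm²/s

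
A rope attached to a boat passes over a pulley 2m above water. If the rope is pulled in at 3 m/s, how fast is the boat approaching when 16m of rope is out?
8√7/7 ≈ 3.024 m/s

rope² = x² + 2²
x = √(16² - 2²) = 6√7
dx/dt = (rope/x) · d(rope)/dt = (16/(6√7)) · (-3) = -8√7/7 m/s
The boat approaches at 8√7/7 ≈ 3.024 m/s.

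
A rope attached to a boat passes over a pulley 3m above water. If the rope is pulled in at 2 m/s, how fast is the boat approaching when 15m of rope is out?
5√6/6 ≈ 2.041 m/s

rope² = x² + 3²
x = √(15² - 3²) = 6√6
dx/dt = (rope/x) · d(rope)/dt = (15/(6√6)) · (-2) = -5√6/6 m/s
The boat approaches at 5√6/6 ≈ 2.041 m/s.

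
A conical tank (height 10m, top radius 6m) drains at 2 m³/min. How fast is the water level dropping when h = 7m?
50/(441π) ≈ 0.03609 m/min

r/h = 6/10, so r = (3/5)h
V = (1/3)πr²h = (1/3)π((3/5)h)²h = (3/25)πh³
dV/dh = (9/25)πh²
dh/dt = (dV/dt)/(dV/dh) = -2/((9/25)π·7²) = -50/(441π) m/min
The level is dropping at 50/(441π) ≈ 0.03609 m/min.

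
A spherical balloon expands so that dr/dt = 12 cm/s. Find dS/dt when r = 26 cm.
2496π cm²/s

S = 4πr²
dS/dt = dS/dr · dr/dt = 8πr · 12
At r = 26: dS/dt = 2496π cm²/s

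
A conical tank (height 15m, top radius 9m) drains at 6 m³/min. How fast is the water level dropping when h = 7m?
50/(147π) ≈ 0.1083 m/min

r/h = 9/15, so r = (3/5)h
V = (1/3)πr²h = (1/3)π((3/5)h)²h = (3/25)πh³
dV/dh = (9/25)πh²
dh/dt = (dV/dt)/(dV/dh) = -6/((9/25)π·7²) = -50/(147π) m/min
The level is dropping at 50/(147π) ≈ 0.1083 m/min.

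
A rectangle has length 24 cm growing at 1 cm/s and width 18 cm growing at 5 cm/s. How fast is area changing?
138 cm²/s

A = lw
dA/dt = w·dl/dt + l·dw/dt = 18·1 + 24·5 = 138 cm²/s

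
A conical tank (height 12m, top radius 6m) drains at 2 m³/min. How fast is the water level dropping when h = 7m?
8/(49π) ≈ 0.05197 m/min

r/h = 6/12, so r = (1/2)h
V = (1/3)πr²h = (1/3)π((1/2)h)²h = (1/12)πh³
dV/dh = (1/4)πh²
dh/dt = (dV/dt)/(dV/dh) = -2/((1/4)π·7²) = -8/(49π) m/min
The level is dropping at 8/(49π) ≈ 0.05197 m/min.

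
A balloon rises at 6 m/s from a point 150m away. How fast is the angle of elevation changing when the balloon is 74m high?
0.03217 rad/s

tan(θ) = y/150
sec²(θ) · dθ/dt = (1/150) · dy/dt
dθ/dt = cos²(θ)/150 · 6 = 150/(150² + 74²) · 6
dθ/dt = 0.03217 rad/s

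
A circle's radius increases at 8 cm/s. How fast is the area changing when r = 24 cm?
384π cm²/s

A = πr²
dA/dt = 2πr · dr/dt = 2π(24)(8) = 384π cm²/s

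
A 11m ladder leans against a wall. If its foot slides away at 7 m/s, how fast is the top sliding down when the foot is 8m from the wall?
56√57/57 ≈ 7.417 m/s

x² + y² = 11²
2x·dx/dt + 2y·dy/dt = 0
dy/dt = -x/y · dx/dt = -8/√57 · 7 = -56√57/57 m/s
The top is descending at 56√57/57 ≈ 7.417 m/s.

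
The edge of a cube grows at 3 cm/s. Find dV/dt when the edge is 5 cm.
225 cm³/s

V = s³
dV/dt = 3s² · ds/dt = 3·5²·3 = 225 cm³/s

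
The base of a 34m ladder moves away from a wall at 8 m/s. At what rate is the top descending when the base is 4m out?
16√285/285 ≈ 0.9478 m/s

x² + y² = 34²
2x·dx/dt + 2y·dy/dt = 0
dy/dt = -x/y · dx/dt = -4/(2√285) · 8 = -16√285/285 m/s
The top is descending at 16√285/285 ≈ 0.9478 m/s.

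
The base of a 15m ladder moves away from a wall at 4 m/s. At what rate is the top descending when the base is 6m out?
8√21/21 ≈ 1.746 m/s

x² + y² = 15²
2x·dx/dt + 2y·dy/dt = 0
dy/dt = -x/y · dx/dt = -6/(3√21) · 4 = -8√21/21 m/s
The top is descending at 8√21/21 ≈ 1.746 m/s.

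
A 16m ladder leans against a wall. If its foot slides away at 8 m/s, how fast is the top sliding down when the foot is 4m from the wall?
8√15/15 ≈ 2.066 m/s

x² + y² = 16²
2x·dx/dt + 2y·dy/dt = 0
dy/dt = -x/y · dx/dt = -4/(4√15) · 8 = -8√15/15 m/s
The top is descending at 8√15/15 ≈ 2.066 m/s.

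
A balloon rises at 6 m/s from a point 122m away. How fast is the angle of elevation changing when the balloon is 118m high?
0.02541 rad/s

tan(θ) = y/122
sec²(θ) · dθ/dt = (1/122) · dy/dt
dθ/dt = cos²(θ)/122 · 6 = 122/(122² + 118²) · 6
dθ/dt = 0.02541 rad/s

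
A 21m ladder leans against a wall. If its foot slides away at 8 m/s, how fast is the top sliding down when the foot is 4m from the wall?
32√17/85 ≈ 1.552 m/s

x² + y² = 21²
2x·dx/dt + 2y·dy/dt = 0
dy/dt = -x/y · dx/dt = -4/(5√17) · 8 = -32√17/85 m/s
The top is descending at 32√17/85 ≈ 1.552 m/s.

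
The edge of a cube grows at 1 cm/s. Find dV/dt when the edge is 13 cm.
507 cm³/s

V = s³
dV/dt = 3s² · ds/dt = 3·13²·1 = 507 cm³/s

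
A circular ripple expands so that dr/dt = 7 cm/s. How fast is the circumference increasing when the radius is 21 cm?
14π cm/s

C = 2πr
dC/dt = 2π · dr/dt = 2π · 7 = 14π cm/s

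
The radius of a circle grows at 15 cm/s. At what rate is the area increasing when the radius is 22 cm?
660π cm²/s

A = πr²
dA/dt = 2πr · dr/dt = 2π(22)(15) = 660π cm²/s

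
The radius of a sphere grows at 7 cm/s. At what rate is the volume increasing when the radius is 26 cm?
18928π cm³/s

V = (4/3)πr³
dV/dt = dV/dr · dr/dt = 4πr² · 7
At r = 26: dV/dt = 18928π cm³/s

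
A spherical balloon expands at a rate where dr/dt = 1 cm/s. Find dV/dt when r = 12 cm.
576π cm³/s

V = (4/3)πr³
dV/dt = dV/dr · dr/dt = 4πr² · 1
At r = 12: dV/dt = 576π cm³/s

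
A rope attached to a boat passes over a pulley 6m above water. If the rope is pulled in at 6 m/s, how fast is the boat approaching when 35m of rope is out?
210√1189/1189 ≈ 6.09 m/s

rope² = x² + 6²
x = √(35² - 6²) = √1189
dx/dt = (rope/x) · d(rope)/dt = (35/√1189) · (-6) = -210√1189/1189 m/s
The boat approaches at 210√1189/1189 ≈ 6.09 m/s.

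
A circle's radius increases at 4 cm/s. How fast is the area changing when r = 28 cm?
224π cm²/s

A = πr²
dA/dt = 2πr · dr/dt = 2π(28)(4) = 224π cm²/s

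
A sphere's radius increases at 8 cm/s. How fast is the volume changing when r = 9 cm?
2592π cm³/s

V = (4/3)πr³
dV/dt = dV/dr · dr/dt = 4πr² · 8
At r = 9: dV/dt = 2592π cm³/s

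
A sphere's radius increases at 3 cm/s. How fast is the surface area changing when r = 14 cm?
336π cm²/s

S = 4πr²
dS/dt = dS/dr · dr/dt = 8πr · 3
At r = 14: dS/dt = 336π cm²/s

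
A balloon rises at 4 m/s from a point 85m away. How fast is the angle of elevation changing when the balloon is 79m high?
0.025249 rad/s

tan(θ) = y/85
sec²(θ) · dθ/dt = (1/85) · dy/dt
dθ/dt = cos²(θ)/85 · 4 = 85/(85² + 79²) · 4
dθ/dt = 0.025249 rad/s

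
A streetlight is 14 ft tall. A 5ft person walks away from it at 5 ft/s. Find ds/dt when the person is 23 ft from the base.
25/9 ft/s

By similar triangles: 14/(x+s) = 5/s
Solving: s = 5x/9
ds/dt = 5/9 · dx/dt = 5/9 · 5 = 25/9 ft/s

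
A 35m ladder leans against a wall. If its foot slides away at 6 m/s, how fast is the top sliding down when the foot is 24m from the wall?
144√649/649 ≈ 5.652 m/s

x² + y² = 35²
2x·dx/dt + 2y·dy/dt = 0
dy/dt = -x/y · dx/dt = -24/√649 · 6 = -144√649/649 m/s
The top is descending at 144√649/649 ≈ 5.652 m/s.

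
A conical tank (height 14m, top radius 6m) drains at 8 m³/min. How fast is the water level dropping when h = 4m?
49/(18π) ≈ 0.8665 m/min

r/h = 6/14, so r = (3/7)h
V = (1/3)πr²h = (1/3)π((3/7)h)²h = (3/49)πh³
dV/dh = (9/49)πh²
dh/dt = (dV/dt)/(dV/dh) = -8/((9/49)π·4²) = -49/(18π) m/min
The level is dropping at 49/(18π) ≈ 0.8665 m/min.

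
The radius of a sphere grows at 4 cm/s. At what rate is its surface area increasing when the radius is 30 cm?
960π cm²/s

S = 4πr²
dS/dt = dS/dr · dr/dt = 8πr · 4
At r = 30: dS/dt = 960π cm²/s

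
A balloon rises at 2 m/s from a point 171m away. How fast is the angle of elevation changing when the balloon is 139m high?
0.007043 rad/s

tan(θ) = y/171
sec²(θ) · dθ/dt = (1/171) · dy/dt
dθ/dt = cos²(θ)/171 · 2 = 171/(171² + 139²) · 2
dθ/dt = 0.007043 rad/s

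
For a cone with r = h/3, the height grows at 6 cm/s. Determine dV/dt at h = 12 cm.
96π cm³/s

V = (1/3)π(h/3)²h = πh³/27
dV/dt = πh²/9 · 6
At h = 12: dV/dt = 96π cm³/s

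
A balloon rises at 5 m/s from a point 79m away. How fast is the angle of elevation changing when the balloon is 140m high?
0.015286 rad/s

tan(θ) = y/79
sec²(θ) · dθ/dt = (1/79) · dy/dt
dθ/dt = cos²(θ)/79 · 5 = 79/(79² + 140²) · 5
dθ/dt = 0.015286 rad/s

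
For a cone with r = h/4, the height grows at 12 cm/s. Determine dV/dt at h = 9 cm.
243π/4 cm³/s

V = (1/3)π(h/4)²h = πh³/48
dV/dt = πh²/16 · 12
At h = 9: dV/dt = 243π/4 cm³/s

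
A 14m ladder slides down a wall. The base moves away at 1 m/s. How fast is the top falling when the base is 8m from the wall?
4√33/33 ≈ 0.6963 m/s

x² + y² = 14²
2x·dx/dt + 2y·dy/dt = 0
dy/dt = -x/y · dx/dt = -8/(2√33) · 1 = -4√33/33 m/s
The top is descending at 4√33/33 ≈ 0.6963 m/s.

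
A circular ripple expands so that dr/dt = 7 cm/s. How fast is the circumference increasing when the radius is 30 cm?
14π cm/s

C = 2πr
dC/dt = 2π · dr/dt = 2π · 7 = 14π cm/s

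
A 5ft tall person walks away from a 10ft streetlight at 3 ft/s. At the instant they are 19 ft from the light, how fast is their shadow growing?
3 ft/s

By similar triangles: 10/(x+s) = 5/s
Solving: s = 5x/5
ds/dt = 5/5 · dx/dt = 1 · 3 = 3 ft/s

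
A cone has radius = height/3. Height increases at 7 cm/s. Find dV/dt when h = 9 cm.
63π cm³/s

V = (1/3)π(h/3)²h = πh³/27
dV/dt = πh²/9 · 7
At h = 9: dV/dt = 63π cm³/s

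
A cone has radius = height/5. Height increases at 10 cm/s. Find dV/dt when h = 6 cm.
72π/5 cm³/s

V = (1/3)π(h/5)²h = πh³/75
dV/dt = πh²/25 · 10
At h = 6: dV/dt = 72π/5 cm³/s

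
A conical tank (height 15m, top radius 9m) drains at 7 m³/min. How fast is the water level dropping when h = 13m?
175/(1521π) ≈ 0.03662 m/min

r/h = 9/15, so r = (3/5)h
V = (1/3)πr²h = (1/3)π((3/5)h)²h = (3/25)πh³
dV/dh = (9/25)πh²
dh/dt = (dV/dt)/(dV/dh) = -7/((9/25)π·13²) = -175/(1521π) m/min
The level is dropping at 175/(1521π) ≈ 0.03662 m/min.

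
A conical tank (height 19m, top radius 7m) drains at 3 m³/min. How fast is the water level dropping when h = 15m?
361/(3675π) ≈ 0.03127 m/min

r/h = 7/19, so r = (7/19)h
V = (1/3)πr²h = (1/3)π((7/19)h)²h = (49/1083)πh³
dV/dh = (49/361)πh²
dh/dt = (dV/dt)/(dV/dh) = -3/((49/361)π·15²) = -361/(3675π) m/min
The level is dropping at 361/(3675π) ≈ 0.03127 m/min.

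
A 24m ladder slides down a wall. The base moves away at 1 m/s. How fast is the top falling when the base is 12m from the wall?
√3/3 ≈ 0.5774 m/s

x² + y² = 24²
2x·dx/dt + 2y·dy/dt = 0
dy/dt = -x/y · dx/dt = -12/(12√3) · 1 = -√3/3 m/s
The top is descending at √3/3 ≈ 0.5774 m/s.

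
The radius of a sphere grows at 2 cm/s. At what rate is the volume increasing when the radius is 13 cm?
1352π cm³/s

V = (4/3)πr³
dV/dt = dV/dr · dr/dt = 4πr² · 2
At r = 13: dV/dt = 1352π cm³/s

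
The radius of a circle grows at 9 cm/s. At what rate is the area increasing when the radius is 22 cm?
396π cm²/s

A = πr²
dA/dt = 2πr · dr/dt = 2π(22)(9) = 396π cm²/s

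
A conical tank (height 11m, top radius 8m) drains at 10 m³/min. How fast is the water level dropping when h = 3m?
605/(288π) ≈ 0.6687 m/min

r/h = 8/11, so r = (8/11)h
V = (1/3)πr²h = (1/3)π((8/11)h)²h = (64/363)πh³
dV/dh = (64/121)πh²
dh/dt = (dV/dt)/(dV/dh) = -10/((64/121)π·3²) = -605/(288π) m/min
The level is dropping at 605/(288π) ≈ 0.6687 m/min.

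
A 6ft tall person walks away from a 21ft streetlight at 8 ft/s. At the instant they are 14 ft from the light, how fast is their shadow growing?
16/5 ft/s

By similar triangles: 21/(x+s) = 6/s
Solving: s = 6x/15
ds/dt = 6/15 · dx/dt = 2/5 · 8 = 16/5 ft/s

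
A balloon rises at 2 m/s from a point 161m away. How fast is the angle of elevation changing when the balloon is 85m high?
0.009715 rad/s

tan(θ) = y/161
sec²(θ) · dθ/dt = (1/161) · dy/dt
dθ/dt = cos²(θ)/161 · 2 = 161/(161² + 85²) · 2
dθ/dt = 0.009715 rad/s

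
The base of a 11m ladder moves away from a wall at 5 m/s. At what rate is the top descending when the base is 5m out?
25√6/24 ≈ 2.552 m/s

x² + y² = 11²
2x·dx/dt + 2y·dy/dt = 0
dy/dt = -x/y · dx/dt = -5/(4√6) · 5 = -25√6/24 m/s
The top is descending at 25√6/24 ≈ 2.552 m/s.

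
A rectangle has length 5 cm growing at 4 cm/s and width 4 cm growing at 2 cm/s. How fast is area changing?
26 cm²/s

A = lw
dA/dt = w·dl/dt + l·dw/dt = 4·4 + 5·2 = 26 cm²/s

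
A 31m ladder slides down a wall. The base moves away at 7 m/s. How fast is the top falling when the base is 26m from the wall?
182√285/285 ≈ 10.78 m/s

x² + y² = 31²
2x·dx/dt + 2y·dy/dt = 0
dy/dt = -x/y · dx/dt = -26/√285 · 7 = -182√285/285 m/s
The top is descending at 182√285/285 ≈ 10.78 m/s.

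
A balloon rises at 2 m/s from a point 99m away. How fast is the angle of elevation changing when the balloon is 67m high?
0.013856 rad/s

tan(θ) = y/99
sec²(θ) · dθ/dt = (1/99) · dy/dt
dθ/dt = cos²(θ)/99 · 2 = 99/(99² + 67²) · 2
dθ/dt = 0.013856 rad/s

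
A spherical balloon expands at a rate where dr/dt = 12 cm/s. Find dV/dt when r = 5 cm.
1200π cm³/s

V = (4/3)πr³
dV/dt = dV/dr · dr/dt = 4πr² · 12
At r = 5: dV/dt = 1200π cm³/s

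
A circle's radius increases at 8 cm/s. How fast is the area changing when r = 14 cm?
224π cm²/s

A = πr²
dA/dt = 2πr · dr/dt = 2π(14)(8) = 224π cm²/s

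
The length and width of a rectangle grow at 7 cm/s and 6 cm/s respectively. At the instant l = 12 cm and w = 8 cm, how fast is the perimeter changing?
26 cm/s

P = 2(l + w)
dP/dt = 2(dl/dt + dw/dt) = 2(7 + 6) = 26 cm/s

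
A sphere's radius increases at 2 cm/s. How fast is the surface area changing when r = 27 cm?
432π cm²/s

S = 4πr²
dS/dt = dS/dr · dr/dt = 8πr · 2
At r = 27: dS/dt = 432π cm²/s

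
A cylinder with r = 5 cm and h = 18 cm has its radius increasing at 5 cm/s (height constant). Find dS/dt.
280π cm²/s

S = 2πrh + 2πr² (lateral + bases)
dS/dt = (2πh + 4πr)·dr/dt = (2π·18 + 4π·5)·5
= 280π cm²/s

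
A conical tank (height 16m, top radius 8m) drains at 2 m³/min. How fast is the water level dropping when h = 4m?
1/(2π) ≈ 0.1592 m/min

r/h = 8/16, so r = (1/2)h
V = (1/3)πr²h = (1/3)π((1/2)h)²h = (1/12)πh³
dV/dh = (1/4)πh²
dh/dt = (dV/dt)/(dV/dh) = -2/((1/4)π·4²) = -1/(2π) m/min
The level is dropping at 1/(2π) ≈ 0.1592 m/min.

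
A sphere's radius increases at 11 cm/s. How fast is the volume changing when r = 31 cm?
42284π cm³/s

V = (4/3)πr³
dV/dt = dV/dr · dr/dt = 4πr² · 11
At r = 31: dV/dt = 42284π cm³/s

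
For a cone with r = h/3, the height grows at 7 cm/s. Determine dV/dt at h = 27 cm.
567π cm³/s

V = (1/3)π(h/3)²h = πh³/27
dV/dt = πh²/9 · 7
At h = 27: dV/dt = 567π cm³/s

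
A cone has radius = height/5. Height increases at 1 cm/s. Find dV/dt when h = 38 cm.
1444π/25 cm³/s

V = (1/3)π(h/5)²h = πh³/75
dV/dt = πh²/25 · 1
At h = 38: dV/dt = 1444π/25 cm³/s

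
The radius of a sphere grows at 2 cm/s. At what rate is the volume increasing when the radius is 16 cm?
2048π cm³/s

V = (4/3)πr³
dV/dt = dV/dr · dr/dt = 4πr² · 2
At r = 16: dV/dt = 2048π cm³/s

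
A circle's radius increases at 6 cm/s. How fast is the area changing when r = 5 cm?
60π cm²/s

A = πr²
dA/dt = 2πr · dr/dt = 2π(5)(6) = 60π cm²/s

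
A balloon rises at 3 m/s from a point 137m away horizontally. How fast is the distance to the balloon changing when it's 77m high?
231√24698/24698 ≈ 1.47 m/s

z² = 137² + y²
z = √(137² + 77²) = √24698
dz/dt = y/z · dy/dt = 77/√24698 · 3 = 231√24698/24698 ≈ 1.47 m/s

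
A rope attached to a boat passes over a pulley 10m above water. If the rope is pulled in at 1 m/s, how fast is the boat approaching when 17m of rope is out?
17√21/63 ≈ 1.237 m/s

rope² = x² + 10²
x = √(17² - 10²) = 3√21
dx/dt = (rope/x) · d(rope)/dt = (17/(3√21)) · (-1) = -17√21/63 m/s
The boat approaches at 17√21/63 ≈ 1.237 m/s.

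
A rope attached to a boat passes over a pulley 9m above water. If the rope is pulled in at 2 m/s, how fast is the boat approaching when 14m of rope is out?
28√115/115 ≈ 2.611 m/s

rope² = x² + 9²
x = √(14² - 9²) = √115
dx/dt = (rope/x) · d(rope)/dt = (14/√115) · (-2) = -28√115/115 m/s
The boat approaches at 28√115/115 ≈ 2.611 m/s.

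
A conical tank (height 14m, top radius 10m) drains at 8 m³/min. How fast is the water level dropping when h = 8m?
49/(200π) ≈ 0.07799 m/min

r/h = 10/14, so r = (5/7)h
V = (1/3)πr²h = (1/3)π((5/7)h)²h = (25/147)πh³
dV/dh = (25/49)πh²
dh/dt = (dV/dt)/(dV/dh) = -8/((25/49)π·8²) = -49/(200π) m/min
The level is dropping at 49/(200π) ≈ 0.07799 m/min.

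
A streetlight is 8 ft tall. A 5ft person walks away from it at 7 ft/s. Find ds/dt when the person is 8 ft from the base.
35/3 ft/s

By similar triangles: 8/(x+s) = 5/s
Solving: s = 5x/3
ds/dt = 5/3 · dx/dt = 5/3 · 7 = 35/3 ft/s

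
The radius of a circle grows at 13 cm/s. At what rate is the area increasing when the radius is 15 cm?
390π cm²/s

A = πr²
dA/dt = 2πr · dr/dt = 2π(15)(13) = 390π cm²/s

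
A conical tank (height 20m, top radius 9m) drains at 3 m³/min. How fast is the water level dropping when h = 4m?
25/(27π) ≈ 0.2947 m/min

r/h = 9/20, so r = (9/20)h
V = (1/3)πr²h = (1/3)π((9/20)h)²h = (27/400)πh³
dV/dh = (81/400)πh²
dh/dt = (dV/dt)/(dV/dh) = -3/((81/400)π·4²) = -25/(27π) m/min
The level is dropping at 25/(27π) ≈ 0.2947 m/min.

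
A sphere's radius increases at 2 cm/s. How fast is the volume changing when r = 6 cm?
288π cm³/s

V = (4/3)πr³
dV/dt = dV/dr · dr/dt = 4πr² · 2
At r = 6: dV/dt = 288π cm³/s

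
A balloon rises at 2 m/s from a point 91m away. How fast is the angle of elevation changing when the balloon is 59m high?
0.015474 rad/s

tan(θ) = y/91
sec²(θ) · dθ/dt = (1/91) · dy/dt
dθ/dt = cos²(θ)/91 · 2 = 91/(91² + 59²) · 2
dθ/dt = 0.015474 rad/s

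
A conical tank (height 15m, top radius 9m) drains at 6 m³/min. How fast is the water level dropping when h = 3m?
50/(27π) ≈ 0.5895 m/min

r/h = 9/15, so r = (3/5)h
V = (1/3)πr²h = (1/3)π((3/5)h)²h = (3/25)πh³
dV/dh = (9/25)πh²
dh/dt = (dV/dt)/(dV/dh) = -6/((9/25)π·3²) = -50/(27π) m/min
The level is dropping at 50/(27π) ≈ 0.5895 m/min.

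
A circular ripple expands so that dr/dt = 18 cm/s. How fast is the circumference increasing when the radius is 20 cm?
36π cm/s

C = 2πr
dC/dt = 2π · dr/dt = 2π · 18 = 36π cm/s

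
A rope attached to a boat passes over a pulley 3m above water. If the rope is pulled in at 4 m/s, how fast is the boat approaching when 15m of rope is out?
5√6/3 ≈ 4.082 m/s

rope² = x² + 3²
x = √(15² - 3²) = 6√6
dx/dt = (rope/x) · d(rope)/dt = (15/(6√6)) · (-4) = -5√6/3 m/s
The boat approaches at 5√6/3 ≈ 4.082 m/s.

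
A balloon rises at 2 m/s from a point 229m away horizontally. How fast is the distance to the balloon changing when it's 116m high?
232√65897/65897 ≈ 0.9038 m/s

z² = 229² + y²
z = √(229² + 116²) = √65897
dz/dt = y/z · dy/dt = 116/√65897 · 2 = 232√65897/65897 ≈ 0.9038 m/s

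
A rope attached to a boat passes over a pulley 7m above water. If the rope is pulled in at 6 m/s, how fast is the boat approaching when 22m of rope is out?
44√435/145 ≈ 6.329 m/s

rope² = x² + 7²
x = √(22² - 7²) = √435
dx/dt = (rope/x) · d(rope)/dt = (22/√435) · (-6) = -44√435/145 m/s
The boat approaches at 44√435/145 ≈ 6.329 m/s.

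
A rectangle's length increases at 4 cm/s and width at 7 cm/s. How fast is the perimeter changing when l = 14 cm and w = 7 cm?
22 cm/s

P = 2(l + w)
dP/dt = 2(dl/dt + dw/dt) = 2(4 + 7) = 22 cm/s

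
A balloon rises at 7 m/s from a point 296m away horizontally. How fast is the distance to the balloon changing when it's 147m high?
1029√4369/21845 ≈ 3.114 m/s

z² = 296² + y²
z = √(296² + 147²) = 5√4369
dz/dt = y/z · dy/dt = 147/(5√4369) · 7 = 1029√4369/21845 ≈ 3.114 m/s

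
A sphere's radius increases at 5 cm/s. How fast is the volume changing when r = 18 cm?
6480π cm³/s

V = (4/3)πr³
dV/dt = dV/dr · dr/dt = 4πr² · 5
At r = 18: dV/dt = 6480π cm³/s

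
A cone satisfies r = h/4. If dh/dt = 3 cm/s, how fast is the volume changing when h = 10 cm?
75π/4 cm³/s

V = (1/3)π(h/4)²h = πh³/48
dV/dt = πh²/16 · 3
At h = 10: dV/dt = 75π/4 cm³/s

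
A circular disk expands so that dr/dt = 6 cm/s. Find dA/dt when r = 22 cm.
264π cm²/s

A = πr²
dA/dt = 2πr · dr/dt = 2π(22)(6) = 264π cm²/s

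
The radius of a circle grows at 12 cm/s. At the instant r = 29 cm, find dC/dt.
24π cm/s

C = 2πr
dC/dt = 2π · dr/dt = 2π · 12 = 24π cm/s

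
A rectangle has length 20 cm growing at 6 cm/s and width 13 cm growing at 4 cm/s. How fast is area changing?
158 cm²/s

A = lw
dA/dt = w·dl/dt + l·dw/dt = 13·6 + 20·4 = 158 cm²/s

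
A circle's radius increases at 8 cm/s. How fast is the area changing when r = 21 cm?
336π cm²/s

A = πr²
dA/dt = 2πr · dr/dt = 2π(21)(8) = 336π cm²/s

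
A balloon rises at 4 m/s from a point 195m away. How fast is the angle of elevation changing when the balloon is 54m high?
0.019052 rad/s

tan(θ) = y/195
sec²(θ) · dθ/dt = (1/195) · dy/dt
dθ/dt = cos²(θ)/195 · 4 = 195/(195² + 54²) · 4
dθ/dt = 0.019052 rad/s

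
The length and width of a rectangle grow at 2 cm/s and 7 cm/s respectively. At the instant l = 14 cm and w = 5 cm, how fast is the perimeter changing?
18 cm/s

P = 2(l + w)
dP/dt = 2(dl/dt + dw/dt) = 2(2 + 7) = 18 cm/s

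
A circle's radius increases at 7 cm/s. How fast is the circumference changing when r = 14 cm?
14π cm/s

C = 2πr
dC/dt = 2π · dr/dt = 2π · 7 = 14π cm/s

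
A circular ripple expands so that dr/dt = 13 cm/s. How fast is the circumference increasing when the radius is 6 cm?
26π cm/s

C = 2πr
dC/dt = 2π · dr/dt = 2π · 13 = 26π cm/s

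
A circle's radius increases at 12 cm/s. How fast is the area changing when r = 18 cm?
432π cm²/s

A = πr²
dA/dt = 2πr · dr/dt = 2π(18)(12) = 432π cm²/s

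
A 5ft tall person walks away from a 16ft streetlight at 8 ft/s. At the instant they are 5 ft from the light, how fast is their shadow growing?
40/11 ft/s

By similar triangles: 16/(x+s) = 5/s
Solving: s = 5x/11
ds/dt = 5/11 · dx/dt = 5/11 · 8 = 40/11 ft/s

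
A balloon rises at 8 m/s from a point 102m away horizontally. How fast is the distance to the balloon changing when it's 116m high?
464√5965/5965 ≈ 6.008 m/s

z² = 102² + y²
z = √(102² + 116²) = 2√5965
dz/dt = y/z · dy/dt = 116/(2√5965) · 8 = 464√5965/5965 ≈ 6.008 m/s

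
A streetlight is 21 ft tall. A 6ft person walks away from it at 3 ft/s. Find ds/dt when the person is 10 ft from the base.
6/5 ft/s

By similar triangles: 21/(x+s) = 6/s
Solving: s = 6x/15
ds/dt = 6/15 · dx/dt = 2/5 · 3 = 6/5 ft/s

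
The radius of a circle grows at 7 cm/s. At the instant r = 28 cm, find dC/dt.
14π cm/s

C = 2πr
dC/dt = 2π · dr/dt = 2π · 7 = 14π cm/s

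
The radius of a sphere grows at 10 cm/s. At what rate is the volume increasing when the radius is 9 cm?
3240π cm³/s

V = (4/3)πr³
dV/dt = dV/dr · dr/dt = 4πr² · 10
At r = 9: dV/dt = 3240π cm³/s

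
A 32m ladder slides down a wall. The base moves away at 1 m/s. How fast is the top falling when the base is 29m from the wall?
29√183/183 ≈ 2.144 m/s

x² + y² = 32²
2x·dx/dt + 2y·dy/dt = 0
dy/dt = -x/y · dx/dt = -29/√183 · 1 = -29√183/183 m/s
The top is descending at 29√183/183 ≈ 2.144 m/s.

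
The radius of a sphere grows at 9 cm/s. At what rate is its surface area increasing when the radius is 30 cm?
2160π cm²/s

S = 4πr²
dS/dt = dS/dr · dr/dt = 8πr · 9
At r = 30: dS/dt = 2160π cm²/s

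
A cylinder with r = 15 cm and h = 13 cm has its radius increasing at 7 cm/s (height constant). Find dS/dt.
602π cm²/s

S = 2πrh + 2πr² (lateral + bases)
dS/dt = (2πh + 4πr)·dr/dt = (2π·13 + 4π·15)·7
= 602π cm²/s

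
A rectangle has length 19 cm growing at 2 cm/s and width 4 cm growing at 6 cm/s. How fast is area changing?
122 cm²/s

A = lw
dA/dt = w·dl/dt + l·dw/dt = 4·2 + 19·6 = 122 cm²/s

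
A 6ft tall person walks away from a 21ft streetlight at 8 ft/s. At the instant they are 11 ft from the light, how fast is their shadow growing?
16/5 ft/s

By similar triangles: 21/(x+s) = 6/s
Solving: s = 6x/15
ds/dt = 6/15 · dx/dt = 2/5 · 8 = 16/5 ft/s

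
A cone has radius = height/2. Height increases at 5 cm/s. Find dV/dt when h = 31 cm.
4805π/4 cm³/s

V = (1/3)π(h/2)²h = πh³/12
dV/dt = πh²/4 · 5
At h = 31: dV/dt = 4805π/4 cm³/s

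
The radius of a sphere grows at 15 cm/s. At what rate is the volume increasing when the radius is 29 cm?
50460π cm³/s

V = (4/3)πr³
dV/dt = dV/dr · dr/dt = 4πr² · 15
At r = 29: dV/dt = 50460π cm³/s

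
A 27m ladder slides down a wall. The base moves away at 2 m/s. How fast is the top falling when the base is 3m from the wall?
√5/10 ≈ 0.2236 m/s

x² + y² = 27²
2x·dx/dt + 2y·dy/dt = 0
dy/dt = -x/y · dx/dt = -3/(12√5) · 2 = -√5/10 m/s
The top is descending at √5/10 ≈ 0.2236 m/s.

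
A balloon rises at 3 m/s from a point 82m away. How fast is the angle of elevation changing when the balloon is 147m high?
0.008682 rad/s

tan(θ) = y/82
sec²(θ) · dθ/dt = (1/82) · dy/dt
dθ/dt = cos²(θ)/82 · 3 = 82/(82² + 147²) · 3
dθ/dt = 0.008682 rad/s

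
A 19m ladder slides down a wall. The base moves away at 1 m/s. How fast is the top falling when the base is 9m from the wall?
9√70/140 ≈ 0.5379 m/s

x² + y² = 19²
2x·dx/dt + 2y·dy/dt = 0
dy/dt = -x/y · dx/dt = -9/(2√70) · 1 = -9√70/140 m/s
The top is descending at 9√70/140 ≈ 0.5379 m/s.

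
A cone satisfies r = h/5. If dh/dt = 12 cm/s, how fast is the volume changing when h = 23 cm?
6348π/25 cm³/s

V = (1/3)π(h/5)²h = πh³/75
dV/dt = πh²/25 · 12
At h = 23: dV/dt = 6348π/25 cm³/s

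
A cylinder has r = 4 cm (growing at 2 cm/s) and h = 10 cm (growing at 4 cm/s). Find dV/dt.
224π cm³/s

V = πr²h
dV/dt = 2πrh·dr/dt + πr²·dh/dt
= 2π(4)(10)(2) + π(4)²(4)
= 224π cm³/s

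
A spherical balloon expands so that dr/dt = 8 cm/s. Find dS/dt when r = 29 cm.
1856π cm²/s

S = 4πr²
dS/dt = dS/dr · dr/dt = 8πr · 8
At r = 29: dS/dt = 1856π cm²/s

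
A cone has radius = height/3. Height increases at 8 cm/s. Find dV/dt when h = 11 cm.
968π/9 cm³/s

V = (1/3)π(h/3)²h = πh³/27
dV/dt = πh²/9 · 8
At h = 11: dV/dt = 968π/9 cm³/s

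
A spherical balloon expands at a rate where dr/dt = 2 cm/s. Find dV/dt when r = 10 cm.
800π cm³/s

V = (4/3)πr³
dV/dt = dV/dr · dr/dt = 4πr² · 2
At r = 10: dV/dt = 800π cm³/s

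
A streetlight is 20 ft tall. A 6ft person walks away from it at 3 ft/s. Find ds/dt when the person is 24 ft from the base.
9/7 ft/s

By similar triangles: 20/(x+s) = 6/s
Solving: s = 6x/14
ds/dt = 6/14 · dx/dt = 3/7 · 3 = 9/7 ft/s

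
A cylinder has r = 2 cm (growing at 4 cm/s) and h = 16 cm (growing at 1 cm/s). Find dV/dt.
260π cm³/s

V = πr²h
dV/dt = 2πrh·dr/dt + πr²·dh/dt
= 2π(2)(16)(4) + π(2)²(1)
= 260π cm³/s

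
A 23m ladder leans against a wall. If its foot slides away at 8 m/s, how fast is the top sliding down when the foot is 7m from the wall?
7√30/15 ≈ 2.556 m/s

x² + y² = 23²
2x·dx/dt + 2y·dy/dt = 0
dy/dt = -x/y · dx/dt = -7/(4√30) · 8 = -7√30/15 m/s
The top is descending at 7√30/15 ≈ 2.556 m/s.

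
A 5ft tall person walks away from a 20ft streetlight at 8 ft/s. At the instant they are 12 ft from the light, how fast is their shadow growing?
8/3 ft/s

By similar triangles: 20/(x+s) = 5/s
Solving: s = 5x/15
ds/dt = 5/15 · dx/dt = 1/3 · 8 = 8/3 ft/s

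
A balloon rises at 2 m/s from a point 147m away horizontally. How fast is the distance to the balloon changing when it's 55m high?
55√24634/12317 ≈ 0.7009 m/s

z² = 147² + y²
z = √(147² + 55²) = √24634
dz/dt = y/z · dy/dt = 55/√24634 · 2 = 55√24634/12317 ≈ 0.7009 m/s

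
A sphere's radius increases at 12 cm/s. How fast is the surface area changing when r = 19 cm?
1824π cm²/s

S = 4πr²
dS/dt = dS/dr · dr/dt = 8πr · 12
At r = 19: dS/dt = 1824π cm²/s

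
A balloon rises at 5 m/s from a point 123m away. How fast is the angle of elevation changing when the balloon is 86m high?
0.027303 rad/s

tan(θ) = y/123
sec²(θ) · dθ/dt = (1/123) · dy/dt
dθ/dt = cos²(θ)/123 · 5 = 123/(123² + 86²) · 5
dθ/dt = 0.027303 rad/s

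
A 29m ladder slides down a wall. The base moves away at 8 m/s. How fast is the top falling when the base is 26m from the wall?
208√165/165 ≈ 16.19 m/s

x² + y² = 29²
2x·dx/dt + 2y·dy/dt = 0
dy/dt = -x/y · dx/dt = -26/√165 · 8 = -208√165/165 m/s
The top is descending at 208√165/165 ≈ 16.19 m/s.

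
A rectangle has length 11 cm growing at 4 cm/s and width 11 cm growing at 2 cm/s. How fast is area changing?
66 cm²/s

A = lw
dA/dt = w·dl/dt + l·dw/dt = 11·4 + 11·2 = 66 cm²/s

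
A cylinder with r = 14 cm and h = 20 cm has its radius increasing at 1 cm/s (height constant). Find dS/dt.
96π cm²/s

S = 2πrh + 2πr² (lateral + bases)
dS/dt = (2πh + 4πr)·dr/dt = (2π·20 + 4π·14)·1
= 96π cm²/s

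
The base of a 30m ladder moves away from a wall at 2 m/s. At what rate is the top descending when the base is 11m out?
22√779/779 ≈ 0.7882 m/s

x² + y² = 30²
2x·dx/dt + 2y·dy/dt = 0
dy/dt = -x/y · dx/dt = -11/√779 · 2 = -22√779/779 m/s
The top is descending at 22√779/779 ≈ 0.7882 m/s.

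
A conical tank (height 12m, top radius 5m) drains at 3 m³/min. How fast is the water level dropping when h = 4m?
27/(25π) ≈ 0.3438 m/min

r/h = 5/12, so r = (5/12)h
V = (1/3)πr²h = (1/3)π((5/12)h)²h = (25/432)πh³
dV/dh = (25/144)πh²
dh/dt = (dV/dt)/(dV/dh) = -3/((25/144)π·4²) = -27/(25π) m/min
The level is dropping at 27/(25π) ≈ 0.3438 m/min.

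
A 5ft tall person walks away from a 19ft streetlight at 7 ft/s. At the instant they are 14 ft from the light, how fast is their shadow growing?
5/2 ft/s

By similar triangles: 19/(x+s) = 5/s
Solving: s = 5x/14
ds/dt = 5/14 · dx/dt = 5/14 · 7 = 5/2 ft/s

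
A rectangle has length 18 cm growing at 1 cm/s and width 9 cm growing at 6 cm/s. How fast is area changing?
117 cm²/s

A = lw
dA/dt = w·dl/dt + l·dw/dt = 9·1 + 18·6 = 117 cm²/s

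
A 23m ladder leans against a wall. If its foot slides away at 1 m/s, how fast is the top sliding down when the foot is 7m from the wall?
7√30/120 ≈ 0.3195 m/s

x² + y² = 23²
2x·dx/dt + 2y·dy/dt = 0
dy/dt = -x/y · dx/dt = -7/(4√30) · 1 = -7√30/120 m/s
The top is descending at 7√30/120 ≈ 0.3195 m/s.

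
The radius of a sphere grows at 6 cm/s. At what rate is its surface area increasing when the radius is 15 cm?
720π cm²/s

S = 4πr²
dS/dt = dS/dr · dr/dt = 8πr · 6
At r = 15: dS/dt = 720π cm²/s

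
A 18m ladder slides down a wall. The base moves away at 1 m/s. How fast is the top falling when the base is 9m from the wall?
√3/3 ≈ 0.5774 m/s

x² + y² = 18²
2x·dx/dt + 2y·dy/dt = 0
dy/dt = -x/y · dx/dt = -9/(9√3) · 1 = -√3/3 m/s
The top is descending at √3/3 ≈ 0.5774 m/s.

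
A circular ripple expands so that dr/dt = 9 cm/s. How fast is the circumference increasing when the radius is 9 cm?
18π cm/s

C = 2πr
dC/dt = 2π · dr/dt = 2π · 9 = 18π cm/s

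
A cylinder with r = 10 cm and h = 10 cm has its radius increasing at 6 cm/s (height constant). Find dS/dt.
360π cm²/s

S = 2πrh + 2πr² (lateral + bases)
dS/dt = (2πh + 4πr)·dr/dt = (2π·10 + 4π·10)·6
= 360π cm²/s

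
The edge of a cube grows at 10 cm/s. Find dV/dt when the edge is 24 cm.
17280 cm³/s

V = s³
dV/dt = 3s² · ds/dt = 3·24²·10 = 17280 cm³/s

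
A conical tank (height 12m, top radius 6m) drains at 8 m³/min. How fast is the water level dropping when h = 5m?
32/(25π) ≈ 0.4074 m/min

r/h = 6/12, so r = (1/2)h
V = (1/3)πr²h = (1/3)π((1/2)h)²h = (1/12)πh³
dV/dh = (1/4)πh²
dh/dt = (dV/dt)/(dV/dh) = -8/((1/4)π·5²) = -32/(25π) m/min
The level is dropping at 32/(25π) ≈ 0.4074 m/min.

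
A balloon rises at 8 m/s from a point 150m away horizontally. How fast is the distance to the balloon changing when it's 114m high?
76√986/493 ≈ 4.841 m/s

z² = 150² + y²
z = √(150² + 114²) = 6√986
dz/dt = y/z · dy/dt = 114/(6√986) · 8 = 76√986/493 ≈ 4.841 m/s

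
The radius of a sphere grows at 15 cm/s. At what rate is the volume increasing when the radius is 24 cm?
34560π cm³/s

V = (4/3)πr³
dV/dt = dV/dr · dr/dt = 4πr² · 15
At r = 24: dV/dt = 34560π cm³/s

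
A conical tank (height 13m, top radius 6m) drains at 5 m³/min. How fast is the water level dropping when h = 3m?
845/(324π) ≈ 0.8302 m/min

r/h = 6/13, so r = (6/13)h
V = (1/3)πr²h = (1/3)π((6/13)h)²h = (12/169)πh³
dV/dh = (36/169)πh²
dh/dt = (dV/dt)/(dV/dh) = -5/((36/169)π·3²) = -845/(324π) m/min
The level is dropping at 845/(324π) ≈ 0.8302 m/min.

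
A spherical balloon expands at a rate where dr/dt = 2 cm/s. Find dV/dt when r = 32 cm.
8192π cm³/s

V = (4/3)πr³
dV/dt = dV/dr · dr/dt = 4πr² · 2
At r = 32: dV/dt = 8192π cm³/s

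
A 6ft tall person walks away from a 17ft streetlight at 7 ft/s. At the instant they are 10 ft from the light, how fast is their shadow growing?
42/11 ft/s

By similar triangles: 17/(x+s) = 6/s
Solving: s = 6x/11
ds/dt = 6/11 · dx/dt = 6/11 · 7 = 42/11 ft/s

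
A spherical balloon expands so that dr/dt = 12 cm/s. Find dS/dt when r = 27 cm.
2592π cm²/s

S = 4πr²
dS/dt = dS/dr · dr/dt = 8πr · 12
At r = 27: dS/dt = 2592π cm²/s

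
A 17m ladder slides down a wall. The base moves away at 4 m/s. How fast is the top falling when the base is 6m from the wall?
24√253/253 ≈ 1.509 m/s

x² + y² = 17²
2x·dx/dt + 2y·dy/dt = 0
dy/dt = -x/y · dx/dt = -6/√253 · 4 = -24√253/253 m/s
The top is descending at 24√253/253 ≈ 1.509 m/s.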